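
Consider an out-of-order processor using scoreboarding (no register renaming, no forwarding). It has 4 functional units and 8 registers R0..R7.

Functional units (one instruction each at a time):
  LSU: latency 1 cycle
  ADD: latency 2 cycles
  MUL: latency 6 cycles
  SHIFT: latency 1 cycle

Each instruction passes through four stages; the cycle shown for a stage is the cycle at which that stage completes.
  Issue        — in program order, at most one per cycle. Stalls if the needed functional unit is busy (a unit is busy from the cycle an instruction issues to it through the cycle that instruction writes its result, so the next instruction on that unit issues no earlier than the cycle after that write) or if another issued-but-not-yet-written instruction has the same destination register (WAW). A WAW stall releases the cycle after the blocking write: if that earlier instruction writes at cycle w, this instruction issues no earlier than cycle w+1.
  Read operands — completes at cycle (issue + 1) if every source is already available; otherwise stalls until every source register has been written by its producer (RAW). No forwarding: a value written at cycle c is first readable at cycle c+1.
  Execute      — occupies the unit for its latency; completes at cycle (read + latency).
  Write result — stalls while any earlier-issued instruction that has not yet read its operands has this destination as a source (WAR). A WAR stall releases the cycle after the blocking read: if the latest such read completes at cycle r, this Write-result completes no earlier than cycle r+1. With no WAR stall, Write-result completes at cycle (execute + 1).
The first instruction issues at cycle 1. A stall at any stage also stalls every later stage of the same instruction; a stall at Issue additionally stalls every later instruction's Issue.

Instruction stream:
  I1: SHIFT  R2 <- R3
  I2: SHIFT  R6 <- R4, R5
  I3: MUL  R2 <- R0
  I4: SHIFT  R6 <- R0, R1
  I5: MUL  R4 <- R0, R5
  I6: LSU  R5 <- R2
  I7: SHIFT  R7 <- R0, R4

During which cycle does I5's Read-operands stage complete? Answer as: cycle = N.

I1: IS=1 RO=2 EX=3 WR=4
I2: IS=5 RO=6 EX=7 WR=8  [struct: SHIFT busy until I1 writes@4]
I3: IS=6 RO=7 EX=13 WR=14
I4: IS=9 RO=10 EX=11 WR=12  [struct: SHIFT busy until I2 writes@8]
I5: IS=15 RO=16 EX=22 WR=23  [struct: MUL busy until I3 writes@14]
I6: IS=16 RO=17 EX=18 WR=19
I7: IS=17 RO=24 EX=25 WR=26  [RAW R4: wait I5 write@23]

cycle = 16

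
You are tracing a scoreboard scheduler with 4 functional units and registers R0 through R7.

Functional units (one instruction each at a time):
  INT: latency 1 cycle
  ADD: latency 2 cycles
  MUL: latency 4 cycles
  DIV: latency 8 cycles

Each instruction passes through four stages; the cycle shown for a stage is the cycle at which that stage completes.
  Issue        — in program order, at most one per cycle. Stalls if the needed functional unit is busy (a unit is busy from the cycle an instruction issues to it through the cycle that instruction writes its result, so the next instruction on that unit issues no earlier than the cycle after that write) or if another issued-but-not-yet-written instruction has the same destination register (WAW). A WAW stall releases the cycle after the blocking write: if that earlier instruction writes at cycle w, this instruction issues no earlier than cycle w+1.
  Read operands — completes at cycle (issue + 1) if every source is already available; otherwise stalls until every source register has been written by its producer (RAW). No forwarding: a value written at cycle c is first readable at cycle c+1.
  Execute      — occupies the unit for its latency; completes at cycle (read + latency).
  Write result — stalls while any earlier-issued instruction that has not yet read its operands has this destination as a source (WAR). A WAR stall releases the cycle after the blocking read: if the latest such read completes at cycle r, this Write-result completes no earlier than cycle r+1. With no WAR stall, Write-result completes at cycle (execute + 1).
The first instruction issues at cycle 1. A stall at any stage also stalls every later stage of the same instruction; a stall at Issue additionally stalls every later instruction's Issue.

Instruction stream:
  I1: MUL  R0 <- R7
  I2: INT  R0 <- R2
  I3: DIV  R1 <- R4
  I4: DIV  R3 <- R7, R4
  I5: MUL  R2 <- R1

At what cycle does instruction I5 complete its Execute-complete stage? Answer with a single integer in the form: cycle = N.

t=1  issue I1 (MUL)
t=2  I1 read-ops
t=6  I1 finished on MUL
t=7  I1→R0
t=8  issue I2 (INT)
t=9  I2 read-ops, issue I3 (DIV)
t=10  I2 finished on INT, I3 read-ops
t=11  I2→R0
t=18  I3 finished on DIV
t=19  I3→R1
t=20  issue I4 (DIV)
t=21  I4 read-ops, issue I5 (MUL)
t=22  I5 read-ops
t=26  I5 finished on MUL
t=27  I5→R2
t=29  I4 finished on DIV
t=30  I4→R3

cycle = 26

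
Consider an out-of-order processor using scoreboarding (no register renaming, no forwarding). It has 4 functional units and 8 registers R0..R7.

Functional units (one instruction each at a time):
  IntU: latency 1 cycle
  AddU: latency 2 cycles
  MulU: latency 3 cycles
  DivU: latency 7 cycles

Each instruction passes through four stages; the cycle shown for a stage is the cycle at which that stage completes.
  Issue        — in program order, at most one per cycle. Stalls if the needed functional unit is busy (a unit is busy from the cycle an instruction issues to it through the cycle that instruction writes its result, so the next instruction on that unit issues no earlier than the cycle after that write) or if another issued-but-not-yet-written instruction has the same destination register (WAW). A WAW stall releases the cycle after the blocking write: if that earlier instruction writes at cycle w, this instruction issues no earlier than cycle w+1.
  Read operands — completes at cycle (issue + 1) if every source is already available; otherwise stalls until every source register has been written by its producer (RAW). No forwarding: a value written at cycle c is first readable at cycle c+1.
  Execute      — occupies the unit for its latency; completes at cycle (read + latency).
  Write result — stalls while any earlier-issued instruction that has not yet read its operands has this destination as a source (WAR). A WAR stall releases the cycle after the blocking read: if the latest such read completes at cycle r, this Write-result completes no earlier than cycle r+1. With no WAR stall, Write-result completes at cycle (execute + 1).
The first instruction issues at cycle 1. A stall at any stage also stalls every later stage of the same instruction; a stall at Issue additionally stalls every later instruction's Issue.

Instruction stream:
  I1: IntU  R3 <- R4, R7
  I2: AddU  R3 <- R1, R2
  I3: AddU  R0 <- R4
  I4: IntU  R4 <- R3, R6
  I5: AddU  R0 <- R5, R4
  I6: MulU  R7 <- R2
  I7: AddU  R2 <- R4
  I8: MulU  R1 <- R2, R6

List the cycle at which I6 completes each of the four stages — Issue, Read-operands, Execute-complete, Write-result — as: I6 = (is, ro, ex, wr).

1) issue 1, read 2, done 3, write 4
2) issue 5, read 6, done 8, write 9  <WAW R3: wait I1 write@4>
3) issue 10, read 11, done 13, write 14  <struct: AddU busy until I2 writes@9>
4) issue 11, read 12, done 13, write 14
5) issue 15, read 16, done 18, write 19  <struct: AddU busy until I3 writes@14>
6) issue 16, read 17, done 20, write 21
7) issue 20, read 21, done 23, write 24  <struct: AddU busy until I5 writes@19>
8) issue 22, read 25, done 28, write 29  <struct: MulU busy until I6 writes@21 / RAW R2: wait I7 write@24>

I6 = (16, 17, 20, 21)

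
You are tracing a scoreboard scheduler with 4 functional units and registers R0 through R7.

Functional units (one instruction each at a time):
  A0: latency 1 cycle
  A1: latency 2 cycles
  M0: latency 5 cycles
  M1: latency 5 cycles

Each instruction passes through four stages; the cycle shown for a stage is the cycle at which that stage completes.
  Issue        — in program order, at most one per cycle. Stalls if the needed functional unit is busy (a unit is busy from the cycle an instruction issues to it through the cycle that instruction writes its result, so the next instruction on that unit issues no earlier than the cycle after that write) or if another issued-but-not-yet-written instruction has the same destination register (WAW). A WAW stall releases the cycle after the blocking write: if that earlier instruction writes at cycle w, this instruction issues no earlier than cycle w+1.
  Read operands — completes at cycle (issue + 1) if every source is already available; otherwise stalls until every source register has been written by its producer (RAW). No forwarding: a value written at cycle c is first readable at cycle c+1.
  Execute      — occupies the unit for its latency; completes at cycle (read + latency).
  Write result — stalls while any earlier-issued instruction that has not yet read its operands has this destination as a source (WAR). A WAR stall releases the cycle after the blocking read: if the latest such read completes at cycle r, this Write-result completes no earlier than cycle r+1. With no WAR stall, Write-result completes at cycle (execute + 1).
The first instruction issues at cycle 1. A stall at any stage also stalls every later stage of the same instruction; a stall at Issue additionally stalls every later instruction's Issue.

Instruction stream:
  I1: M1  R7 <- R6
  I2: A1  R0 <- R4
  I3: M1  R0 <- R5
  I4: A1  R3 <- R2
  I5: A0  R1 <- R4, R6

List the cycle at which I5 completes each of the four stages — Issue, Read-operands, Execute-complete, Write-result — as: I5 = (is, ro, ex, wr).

c1: I1→M1
c2: I1 RO | I2→A1
c3: I2 RO
c5: I2 EX
c6: I2 WR R0
c7: I1 EX
c8: I1 WR R7
c9: I3→M1
c10: I3 RO | I4→A1
c11: I4 RO | I5→A0
c12: I5 RO
c13: I4 EX | I5 EX
c14: I4 WR R3 | I5 WR R1
c15: I3 EX
c16: I3 WR R0

I5 = (11, 12, 13, 14)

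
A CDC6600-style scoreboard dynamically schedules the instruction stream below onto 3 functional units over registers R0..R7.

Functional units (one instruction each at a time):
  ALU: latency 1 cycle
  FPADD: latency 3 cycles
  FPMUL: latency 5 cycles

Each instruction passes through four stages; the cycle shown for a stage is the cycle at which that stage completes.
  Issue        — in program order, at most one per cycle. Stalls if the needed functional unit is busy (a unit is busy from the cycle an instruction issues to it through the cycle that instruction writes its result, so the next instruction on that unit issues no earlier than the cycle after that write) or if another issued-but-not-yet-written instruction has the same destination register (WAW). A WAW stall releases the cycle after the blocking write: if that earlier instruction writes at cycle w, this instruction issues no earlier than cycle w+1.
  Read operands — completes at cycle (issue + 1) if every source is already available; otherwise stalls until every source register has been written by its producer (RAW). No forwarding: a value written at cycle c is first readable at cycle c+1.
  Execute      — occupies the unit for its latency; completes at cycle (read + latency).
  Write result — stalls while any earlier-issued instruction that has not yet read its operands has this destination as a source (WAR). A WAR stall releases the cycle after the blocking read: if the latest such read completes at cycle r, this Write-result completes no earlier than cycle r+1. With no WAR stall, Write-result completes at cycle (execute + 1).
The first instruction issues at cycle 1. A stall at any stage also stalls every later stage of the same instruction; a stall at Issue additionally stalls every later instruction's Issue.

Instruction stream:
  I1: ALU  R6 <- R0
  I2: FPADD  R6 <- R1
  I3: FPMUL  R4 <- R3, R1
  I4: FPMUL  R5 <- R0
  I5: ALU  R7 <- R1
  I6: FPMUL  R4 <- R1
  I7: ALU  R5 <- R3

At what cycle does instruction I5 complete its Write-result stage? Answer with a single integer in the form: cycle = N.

cycle = 18

  I1 | 1 | 2 | 3 | 4
  I2 | 5 | 6 | 9 | 10   WAW R6: wait I1 write@4
  I3 | 6 | 7 | 12 | 13
  I4 | 14 | 15 | 20 | 21   struct: FPMUL busy until I3 writes@13
  I5 | 15 | 16 | 17 | 18
  I6 | 22 | 23 | 28 | 29   struct: FPMUL busy until I4 writes@21
  I7 | 23 | 24 | 25 | 26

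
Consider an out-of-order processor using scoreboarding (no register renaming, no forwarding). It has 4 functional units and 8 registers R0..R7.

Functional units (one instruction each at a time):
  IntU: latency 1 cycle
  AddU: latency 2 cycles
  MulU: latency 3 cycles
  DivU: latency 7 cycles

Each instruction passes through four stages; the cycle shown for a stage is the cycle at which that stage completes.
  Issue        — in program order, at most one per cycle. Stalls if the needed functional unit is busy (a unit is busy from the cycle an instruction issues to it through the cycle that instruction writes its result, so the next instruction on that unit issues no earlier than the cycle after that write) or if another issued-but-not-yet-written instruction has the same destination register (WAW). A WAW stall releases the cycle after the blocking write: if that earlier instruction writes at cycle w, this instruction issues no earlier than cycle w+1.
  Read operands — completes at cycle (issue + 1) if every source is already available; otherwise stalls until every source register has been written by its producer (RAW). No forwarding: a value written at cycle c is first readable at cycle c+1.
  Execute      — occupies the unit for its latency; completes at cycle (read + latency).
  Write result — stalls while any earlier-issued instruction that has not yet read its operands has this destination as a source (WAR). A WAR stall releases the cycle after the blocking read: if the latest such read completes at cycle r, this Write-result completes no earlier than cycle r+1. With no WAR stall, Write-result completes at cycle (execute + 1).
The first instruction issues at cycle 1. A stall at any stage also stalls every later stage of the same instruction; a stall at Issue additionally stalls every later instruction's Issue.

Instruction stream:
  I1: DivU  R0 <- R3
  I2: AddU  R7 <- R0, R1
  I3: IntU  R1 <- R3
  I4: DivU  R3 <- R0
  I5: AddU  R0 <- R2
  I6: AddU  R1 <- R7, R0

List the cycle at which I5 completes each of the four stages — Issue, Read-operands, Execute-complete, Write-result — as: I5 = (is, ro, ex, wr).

I5 = (15, 16, 18, 19)

[1] I1 issues→DivU
[2] I1 reads; I2 issues→AddU
[3] I3 issues→IntU
[4] I3 reads
[5] I3 exec-done
[9] I1 exec-done
[10] I1 writes R0
[11] I2 reads; I4 issues→DivU
[12] I3 writes R1; I4 reads
[13] I2 exec-done
[14] I2 writes R7
[15] I5 issues→AddU
[16] I5 reads
[18] I5 exec-done
[19] I4 exec-done; I5 writes R0
[20] I4 writes R3; I6 issues→AddU
[21] I6 reads
[23] I6 exec-done
[24] I6 writes R1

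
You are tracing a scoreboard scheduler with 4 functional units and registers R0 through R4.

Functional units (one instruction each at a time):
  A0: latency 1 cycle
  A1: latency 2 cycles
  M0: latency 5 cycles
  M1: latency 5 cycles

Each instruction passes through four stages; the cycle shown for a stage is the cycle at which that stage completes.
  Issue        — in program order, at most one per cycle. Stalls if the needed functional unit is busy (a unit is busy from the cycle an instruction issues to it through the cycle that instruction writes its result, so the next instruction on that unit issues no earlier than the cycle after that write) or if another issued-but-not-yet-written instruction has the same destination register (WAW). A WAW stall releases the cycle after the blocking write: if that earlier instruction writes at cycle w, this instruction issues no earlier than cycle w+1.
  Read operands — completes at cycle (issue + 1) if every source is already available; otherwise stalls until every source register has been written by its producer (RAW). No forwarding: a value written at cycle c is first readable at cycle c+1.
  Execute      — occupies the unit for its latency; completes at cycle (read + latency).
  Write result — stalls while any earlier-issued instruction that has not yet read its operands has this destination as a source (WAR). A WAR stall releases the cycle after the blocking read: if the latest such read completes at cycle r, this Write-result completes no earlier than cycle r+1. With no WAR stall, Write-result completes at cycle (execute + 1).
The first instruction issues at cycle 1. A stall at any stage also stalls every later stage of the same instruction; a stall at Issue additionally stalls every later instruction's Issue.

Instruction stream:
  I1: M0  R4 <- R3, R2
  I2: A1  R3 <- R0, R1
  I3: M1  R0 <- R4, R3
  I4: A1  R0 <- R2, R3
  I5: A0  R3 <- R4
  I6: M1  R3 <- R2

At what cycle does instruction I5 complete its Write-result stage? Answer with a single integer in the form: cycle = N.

c1: I1→M0
c2: I1 RO · I2→A1
c3: I2 RO · I3→M1
c5: I2 EX
c6: I2 WR R3
c7: I1 EX
c8: I1 WR R4
c9: I3 RO
c14: I3 EX
c15: I3 WR R0
c16: I4→A1
c17: I4 RO · I5→A0
c18: I5 RO
c19: I4 EX · I5 EX
c20: I4 WR R0 · I5 WR R3
c21: I6→M1
c22: I6 RO
c27: I6 EX
c28: I6 WR R3

cycle = 20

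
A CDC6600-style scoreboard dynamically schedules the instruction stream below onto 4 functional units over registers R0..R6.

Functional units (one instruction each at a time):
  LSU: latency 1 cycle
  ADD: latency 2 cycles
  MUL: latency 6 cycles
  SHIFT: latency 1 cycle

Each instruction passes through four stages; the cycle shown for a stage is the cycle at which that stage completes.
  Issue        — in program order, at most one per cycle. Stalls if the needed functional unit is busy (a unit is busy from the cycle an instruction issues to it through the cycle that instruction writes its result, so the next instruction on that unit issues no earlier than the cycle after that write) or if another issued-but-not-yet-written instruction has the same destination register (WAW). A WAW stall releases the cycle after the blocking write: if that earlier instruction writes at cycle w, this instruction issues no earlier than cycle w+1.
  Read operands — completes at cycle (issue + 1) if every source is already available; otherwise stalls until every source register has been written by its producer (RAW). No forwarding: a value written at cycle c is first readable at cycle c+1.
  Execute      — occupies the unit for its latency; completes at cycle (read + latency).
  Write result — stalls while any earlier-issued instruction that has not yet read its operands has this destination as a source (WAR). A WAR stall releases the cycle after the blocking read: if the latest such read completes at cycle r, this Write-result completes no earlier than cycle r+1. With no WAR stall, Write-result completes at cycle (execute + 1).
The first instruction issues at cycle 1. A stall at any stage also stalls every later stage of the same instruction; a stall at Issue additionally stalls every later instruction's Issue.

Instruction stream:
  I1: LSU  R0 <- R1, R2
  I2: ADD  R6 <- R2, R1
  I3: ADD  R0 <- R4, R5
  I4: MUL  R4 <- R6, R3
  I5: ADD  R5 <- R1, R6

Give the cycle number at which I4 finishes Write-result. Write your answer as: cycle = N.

I1  is:1  ro:2  ex:3  wr:4
I2  is:2  ro:3  ex:5  wr:6
I3  is:7  ro:8  ex:10  wr:11  — struct: ADD busy until I2 writes@6
I4  is:8  ro:9  ex:15  wr:16
I5  is:12  ro:13  ex:15  wr:16  — struct: ADD busy until I3 writes@11

cycle = 16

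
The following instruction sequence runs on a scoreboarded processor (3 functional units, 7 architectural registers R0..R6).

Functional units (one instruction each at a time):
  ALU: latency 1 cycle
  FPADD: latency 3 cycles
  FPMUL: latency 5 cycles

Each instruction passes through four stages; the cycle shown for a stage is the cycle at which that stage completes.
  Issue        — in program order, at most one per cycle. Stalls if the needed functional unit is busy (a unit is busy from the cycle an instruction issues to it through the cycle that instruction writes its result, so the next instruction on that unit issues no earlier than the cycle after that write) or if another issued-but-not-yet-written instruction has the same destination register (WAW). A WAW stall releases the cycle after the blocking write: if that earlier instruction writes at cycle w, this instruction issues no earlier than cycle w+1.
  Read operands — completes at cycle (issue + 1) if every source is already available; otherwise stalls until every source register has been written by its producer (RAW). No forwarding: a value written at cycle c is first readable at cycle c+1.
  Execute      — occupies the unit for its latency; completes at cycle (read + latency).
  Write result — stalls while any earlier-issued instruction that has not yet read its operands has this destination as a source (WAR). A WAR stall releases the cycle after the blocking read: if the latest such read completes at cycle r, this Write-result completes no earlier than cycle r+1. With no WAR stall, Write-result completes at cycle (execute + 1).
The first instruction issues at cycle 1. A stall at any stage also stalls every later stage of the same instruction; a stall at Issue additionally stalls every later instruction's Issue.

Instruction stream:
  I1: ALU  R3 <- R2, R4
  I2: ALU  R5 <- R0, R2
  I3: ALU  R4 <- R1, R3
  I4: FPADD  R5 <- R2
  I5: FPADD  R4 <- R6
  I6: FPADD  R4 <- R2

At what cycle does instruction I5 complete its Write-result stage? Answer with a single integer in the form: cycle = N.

1) issue 1, read 2, done 3, write 4
2) issue 5, read 6, done 7, write 8  <struct: ALU busy until I1 writes@4>
3) issue 9, read 10, done 11, write 12  <struct: ALU busy until I2 writes@8>
4) issue 10, read 11, done 14, write 15
5) issue 16, read 17, done 20, write 21  <struct: FPADD busy until I4 writes@15>
6) issue 22, read 23, done 26, write 27  <struct: FPADD busy until I5 writes@21>

cycle = 21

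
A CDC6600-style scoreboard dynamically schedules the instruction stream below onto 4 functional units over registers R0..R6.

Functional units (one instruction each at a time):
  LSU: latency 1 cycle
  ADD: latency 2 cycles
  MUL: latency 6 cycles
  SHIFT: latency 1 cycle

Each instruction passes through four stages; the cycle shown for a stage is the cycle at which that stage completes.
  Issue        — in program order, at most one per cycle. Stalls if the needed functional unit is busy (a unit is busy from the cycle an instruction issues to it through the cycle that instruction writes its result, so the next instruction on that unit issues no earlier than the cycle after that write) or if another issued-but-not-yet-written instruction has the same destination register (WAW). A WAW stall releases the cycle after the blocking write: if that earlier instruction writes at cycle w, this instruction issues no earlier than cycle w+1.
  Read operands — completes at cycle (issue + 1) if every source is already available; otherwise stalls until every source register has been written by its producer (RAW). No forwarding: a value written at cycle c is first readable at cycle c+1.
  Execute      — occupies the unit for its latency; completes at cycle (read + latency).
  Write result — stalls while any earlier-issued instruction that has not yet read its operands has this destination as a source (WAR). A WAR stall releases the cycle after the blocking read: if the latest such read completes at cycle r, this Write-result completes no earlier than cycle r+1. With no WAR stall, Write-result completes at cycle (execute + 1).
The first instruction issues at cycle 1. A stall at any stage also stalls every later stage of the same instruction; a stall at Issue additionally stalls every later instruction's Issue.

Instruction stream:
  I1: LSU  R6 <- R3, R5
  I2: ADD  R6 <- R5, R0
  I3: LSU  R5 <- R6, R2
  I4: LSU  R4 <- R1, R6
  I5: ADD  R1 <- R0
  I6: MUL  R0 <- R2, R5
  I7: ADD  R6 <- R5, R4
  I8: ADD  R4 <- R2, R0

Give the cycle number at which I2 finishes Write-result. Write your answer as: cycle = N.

cycle = 9

I1 -> (1, 2, 3, 4)
I2 -> (5, 6, 8, 9)  // WAW R6: wait I1 write@4
I3 -> (6, 10, 11, 12)  // RAW R6: wait I2 write@9
I4 -> (13, 14, 15, 16)  // struct: LSU busy until I3 writes@12
I5 -> (14, 15, 17, 18)
I6 -> (15, 16, 22, 23)
I7 -> (19, 20, 22, 23)  // struct: ADD busy until I5 writes@18
I8 -> (24, 25, 27, 28)  // struct: ADD busy until I7 writes@23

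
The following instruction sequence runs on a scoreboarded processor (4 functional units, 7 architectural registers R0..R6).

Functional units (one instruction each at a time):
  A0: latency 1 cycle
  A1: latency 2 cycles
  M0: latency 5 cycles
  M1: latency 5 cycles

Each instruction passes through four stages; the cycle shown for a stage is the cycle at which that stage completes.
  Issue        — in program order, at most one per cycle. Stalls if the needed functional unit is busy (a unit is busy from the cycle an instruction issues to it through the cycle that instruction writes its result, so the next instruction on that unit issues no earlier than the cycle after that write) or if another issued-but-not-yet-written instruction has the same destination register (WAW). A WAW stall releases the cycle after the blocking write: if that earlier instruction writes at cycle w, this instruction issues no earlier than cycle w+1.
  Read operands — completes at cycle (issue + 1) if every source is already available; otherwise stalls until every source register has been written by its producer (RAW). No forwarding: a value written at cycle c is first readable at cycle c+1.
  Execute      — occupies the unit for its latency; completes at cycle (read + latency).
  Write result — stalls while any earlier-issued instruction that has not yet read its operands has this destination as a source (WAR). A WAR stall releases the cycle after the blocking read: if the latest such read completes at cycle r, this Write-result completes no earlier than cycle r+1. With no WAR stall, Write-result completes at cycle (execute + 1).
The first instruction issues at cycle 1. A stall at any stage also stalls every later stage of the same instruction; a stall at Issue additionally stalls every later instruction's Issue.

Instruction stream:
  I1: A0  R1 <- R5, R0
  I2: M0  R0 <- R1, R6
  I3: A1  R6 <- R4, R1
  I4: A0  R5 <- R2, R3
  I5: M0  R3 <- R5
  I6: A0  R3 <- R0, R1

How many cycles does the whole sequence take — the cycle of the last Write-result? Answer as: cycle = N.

cycle = 23

[1] I1→A0
[2] I1 RO · I2→M0
[3] I1 EX · I3→A1
[4] I1 WR R1
[5] I2 RO · I3 RO · I4→A0
[6] I4 RO
[7] I3 EX · I4 EX
[8] I3 WR R6 · I4 WR R5
[10] I2 EX
[11] I2 WR R0
[12] I5→M0
[13] I5 RO
[18] I5 EX
[19] I5 WR R3
[20] I6→A0
[21] I6 RO
[22] I6 EX
[23] I6 WR R3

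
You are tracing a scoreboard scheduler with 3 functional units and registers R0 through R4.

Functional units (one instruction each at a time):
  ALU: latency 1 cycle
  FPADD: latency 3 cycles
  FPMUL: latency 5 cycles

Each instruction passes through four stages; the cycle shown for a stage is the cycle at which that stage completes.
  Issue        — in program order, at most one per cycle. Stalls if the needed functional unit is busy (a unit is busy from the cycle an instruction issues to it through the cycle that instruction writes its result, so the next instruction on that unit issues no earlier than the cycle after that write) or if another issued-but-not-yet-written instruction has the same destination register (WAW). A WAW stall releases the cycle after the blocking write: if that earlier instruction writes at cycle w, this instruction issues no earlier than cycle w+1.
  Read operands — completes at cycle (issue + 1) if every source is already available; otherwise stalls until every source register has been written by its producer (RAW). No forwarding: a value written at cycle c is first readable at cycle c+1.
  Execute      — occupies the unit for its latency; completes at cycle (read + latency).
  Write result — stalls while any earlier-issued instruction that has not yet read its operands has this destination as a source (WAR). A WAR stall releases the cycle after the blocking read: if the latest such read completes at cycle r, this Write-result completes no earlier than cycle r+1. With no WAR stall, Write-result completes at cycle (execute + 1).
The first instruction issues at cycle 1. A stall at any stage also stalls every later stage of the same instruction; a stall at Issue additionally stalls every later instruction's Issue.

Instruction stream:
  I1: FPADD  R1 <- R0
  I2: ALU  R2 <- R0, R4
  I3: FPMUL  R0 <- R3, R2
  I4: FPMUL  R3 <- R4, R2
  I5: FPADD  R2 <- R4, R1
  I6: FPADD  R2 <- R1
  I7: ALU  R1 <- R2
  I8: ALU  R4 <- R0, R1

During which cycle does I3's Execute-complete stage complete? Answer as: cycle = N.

cycle = 11

c1: I1 dispatched to FPADD
c2: I1 operands ready, I2 dispatched to ALU
c3: I2 operands ready, I3 dispatched to FPMUL
c4: I2 complete
c5: I1 complete, R2←I2
c6: R1←I1, I3 operands ready
c11: I3 complete
c12: R0←I3
c13: I4 dispatched to FPMUL
c14: I4 operands ready, I5 dispatched to FPADD
c15: I5 operands ready
c18: I5 complete
c19: I4 complete, R2←I5
c20: R3←I4, I6 dispatched to FPADD
c21: I6 operands ready, I7 dispatched to ALU
c24: I6 complete
c25: R2←I6
c26: I7 operands ready
c27: I7 complete
c28: R1←I7
c29: I8 dispatched to ALU
c30: I8 operands ready
c31: I8 complete
c32: R4←I8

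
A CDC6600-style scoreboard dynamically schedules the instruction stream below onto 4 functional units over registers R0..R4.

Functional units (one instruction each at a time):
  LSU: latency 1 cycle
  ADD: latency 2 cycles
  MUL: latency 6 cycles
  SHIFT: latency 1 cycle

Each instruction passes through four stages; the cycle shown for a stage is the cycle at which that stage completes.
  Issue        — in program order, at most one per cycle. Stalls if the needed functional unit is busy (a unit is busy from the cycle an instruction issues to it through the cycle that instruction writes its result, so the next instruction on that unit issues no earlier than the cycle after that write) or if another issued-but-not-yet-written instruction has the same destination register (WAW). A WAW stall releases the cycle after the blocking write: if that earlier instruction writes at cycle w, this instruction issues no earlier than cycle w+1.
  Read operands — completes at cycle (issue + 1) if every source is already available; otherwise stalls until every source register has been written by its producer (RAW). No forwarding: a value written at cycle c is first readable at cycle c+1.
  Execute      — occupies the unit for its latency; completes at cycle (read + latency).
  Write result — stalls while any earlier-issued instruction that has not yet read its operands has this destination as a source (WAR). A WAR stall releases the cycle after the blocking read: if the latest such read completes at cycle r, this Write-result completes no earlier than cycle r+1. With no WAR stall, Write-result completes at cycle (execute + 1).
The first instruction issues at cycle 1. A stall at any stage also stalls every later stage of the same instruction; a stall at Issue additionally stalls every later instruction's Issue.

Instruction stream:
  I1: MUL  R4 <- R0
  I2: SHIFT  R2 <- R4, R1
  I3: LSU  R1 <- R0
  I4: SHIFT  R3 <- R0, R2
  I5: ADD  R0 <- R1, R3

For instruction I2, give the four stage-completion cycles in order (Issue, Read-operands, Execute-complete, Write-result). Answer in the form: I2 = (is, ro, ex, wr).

I2 = (2, 10, 11, 12)

I1 -> (1, 2, 8, 9)
I2 -> (2, 10, 11, 12)  // RAW R4: wait I1 write@9
I3 -> (3, 4, 5, 11)  // WAR R1: wait I2 read@10
I4 -> (13, 14, 15, 16)  // struct: SHIFT busy until I2 writes@12
I5 -> (14, 17, 19, 20)  // RAW R3: wait I4 write@16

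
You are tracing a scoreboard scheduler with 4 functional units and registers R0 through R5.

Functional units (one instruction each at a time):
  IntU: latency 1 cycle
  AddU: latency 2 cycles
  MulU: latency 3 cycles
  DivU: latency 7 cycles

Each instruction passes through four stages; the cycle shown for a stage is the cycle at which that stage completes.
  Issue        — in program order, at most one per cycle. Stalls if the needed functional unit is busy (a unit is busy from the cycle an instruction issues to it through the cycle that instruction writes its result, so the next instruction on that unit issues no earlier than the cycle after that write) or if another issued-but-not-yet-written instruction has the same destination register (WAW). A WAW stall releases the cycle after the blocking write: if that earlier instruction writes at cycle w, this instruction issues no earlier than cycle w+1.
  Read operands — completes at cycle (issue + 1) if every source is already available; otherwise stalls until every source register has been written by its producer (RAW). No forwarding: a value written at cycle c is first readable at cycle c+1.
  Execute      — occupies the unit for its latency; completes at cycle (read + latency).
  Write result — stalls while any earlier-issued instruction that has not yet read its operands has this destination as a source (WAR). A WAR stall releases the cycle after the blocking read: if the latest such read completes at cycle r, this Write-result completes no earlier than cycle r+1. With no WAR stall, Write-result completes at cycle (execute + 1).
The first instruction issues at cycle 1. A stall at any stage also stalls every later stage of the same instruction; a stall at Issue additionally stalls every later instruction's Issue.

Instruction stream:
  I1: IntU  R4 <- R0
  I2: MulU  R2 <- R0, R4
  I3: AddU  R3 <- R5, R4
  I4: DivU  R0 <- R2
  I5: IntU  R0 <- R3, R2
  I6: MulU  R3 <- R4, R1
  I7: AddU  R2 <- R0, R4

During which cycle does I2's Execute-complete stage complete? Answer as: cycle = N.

c1: I1→IntU
c2: I1 RO, I2→MulU
c3: I1 EX, I3→AddU
c4: I1 WR R4, I4→DivU
c5: I2 RO, I3 RO
c7: I3 EX
c8: I2 EX, I3 WR R3
c9: I2 WR R2
c10: I4 RO
c17: I4 EX
c18: I4 WR R0
c19: I5→IntU
c20: I5 RO, I6→MulU
c21: I5 EX, I6 RO, I7→AddU
c22: I5 WR R0
c23: I7 RO
c24: I6 EX
c25: I6 WR R3, I7 EX
c26: I7 WR R2

cycle = 8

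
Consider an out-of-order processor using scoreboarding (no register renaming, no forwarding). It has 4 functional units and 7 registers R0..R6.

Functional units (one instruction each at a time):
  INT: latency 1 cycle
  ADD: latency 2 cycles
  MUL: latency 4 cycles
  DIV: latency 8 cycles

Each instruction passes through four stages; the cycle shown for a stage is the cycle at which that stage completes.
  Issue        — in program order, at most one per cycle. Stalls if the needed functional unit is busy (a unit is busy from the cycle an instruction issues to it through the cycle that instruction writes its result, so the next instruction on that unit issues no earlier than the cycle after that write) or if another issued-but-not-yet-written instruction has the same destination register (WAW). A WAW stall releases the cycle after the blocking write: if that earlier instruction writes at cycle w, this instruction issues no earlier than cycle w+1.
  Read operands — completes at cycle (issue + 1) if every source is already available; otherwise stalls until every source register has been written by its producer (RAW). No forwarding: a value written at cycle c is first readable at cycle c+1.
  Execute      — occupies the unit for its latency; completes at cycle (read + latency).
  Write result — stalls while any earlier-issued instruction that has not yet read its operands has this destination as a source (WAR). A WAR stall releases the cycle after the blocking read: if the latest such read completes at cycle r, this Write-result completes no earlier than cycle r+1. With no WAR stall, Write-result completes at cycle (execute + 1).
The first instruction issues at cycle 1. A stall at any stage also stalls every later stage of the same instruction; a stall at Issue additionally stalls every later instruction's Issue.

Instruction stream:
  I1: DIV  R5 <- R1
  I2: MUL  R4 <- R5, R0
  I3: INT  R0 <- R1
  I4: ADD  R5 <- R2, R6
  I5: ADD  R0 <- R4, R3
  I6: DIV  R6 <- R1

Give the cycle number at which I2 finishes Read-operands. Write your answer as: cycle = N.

cycle = 12

I1 -> (1, 2, 10, 11)
I2 -> (2, 12, 16, 17)  // RAW R5: wait I1 write@11
I3 -> (3, 4, 5, 13)  // WAR R0: wait I2 read@12
I4 -> (12, 13, 15, 16)  // WAW R5: wait I1 write@11
I5 -> (17, 18, 20, 21)  // struct: ADD busy until I4 writes@16
I6 -> (18, 19, 27, 28)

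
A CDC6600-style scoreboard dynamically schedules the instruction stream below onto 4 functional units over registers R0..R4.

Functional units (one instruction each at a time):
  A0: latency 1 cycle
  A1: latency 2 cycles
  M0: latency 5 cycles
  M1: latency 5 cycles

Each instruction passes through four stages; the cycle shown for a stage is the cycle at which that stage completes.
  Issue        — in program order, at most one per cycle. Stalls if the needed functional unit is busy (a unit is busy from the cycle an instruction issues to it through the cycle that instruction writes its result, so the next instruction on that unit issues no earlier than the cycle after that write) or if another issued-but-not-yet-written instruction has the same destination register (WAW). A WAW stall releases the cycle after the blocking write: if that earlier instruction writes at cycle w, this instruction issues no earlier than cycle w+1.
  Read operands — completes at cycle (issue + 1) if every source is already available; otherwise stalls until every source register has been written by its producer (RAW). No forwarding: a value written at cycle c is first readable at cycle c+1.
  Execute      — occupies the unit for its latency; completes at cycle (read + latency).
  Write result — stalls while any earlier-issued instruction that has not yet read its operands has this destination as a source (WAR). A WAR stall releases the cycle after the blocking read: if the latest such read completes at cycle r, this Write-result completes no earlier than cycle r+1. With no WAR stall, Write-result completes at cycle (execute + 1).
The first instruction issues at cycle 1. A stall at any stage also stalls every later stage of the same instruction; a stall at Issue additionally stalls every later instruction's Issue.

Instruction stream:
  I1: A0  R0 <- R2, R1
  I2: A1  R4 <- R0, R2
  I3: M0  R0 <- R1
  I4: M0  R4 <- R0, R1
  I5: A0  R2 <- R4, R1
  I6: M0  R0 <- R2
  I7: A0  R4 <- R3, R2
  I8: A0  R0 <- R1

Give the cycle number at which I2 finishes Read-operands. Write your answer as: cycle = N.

t=1  I1 dispatched to A0
t=2  I1 operands ready | I2 dispatched to A1
t=3  I1 complete
t=4  R0←I1
t=5  I2 operands ready | I3 dispatched to M0
t=6  I3 operands ready
t=7  I2 complete
t=8  R4←I2
t=11  I3 complete
t=12  R0←I3
t=13  I4 dispatched to M0
t=14  I4 operands ready | I5 dispatched to A0
t=19  I4 complete
t=20  R4←I4
t=21  I5 operands ready | I6 dispatched to M0
t=22  I5 complete
t=23  R2←I5
t=24  I6 operands ready | I7 dispatched to A0
t=25  I7 operands ready
t=26  I7 complete
t=27  R4←I7
t=29  I6 complete
t=30  R0←I6
t=31  I8 dispatched to A0
t=32  I8 operands ready
t=33  I8 complete
t=34  R0←I8

cycle = 5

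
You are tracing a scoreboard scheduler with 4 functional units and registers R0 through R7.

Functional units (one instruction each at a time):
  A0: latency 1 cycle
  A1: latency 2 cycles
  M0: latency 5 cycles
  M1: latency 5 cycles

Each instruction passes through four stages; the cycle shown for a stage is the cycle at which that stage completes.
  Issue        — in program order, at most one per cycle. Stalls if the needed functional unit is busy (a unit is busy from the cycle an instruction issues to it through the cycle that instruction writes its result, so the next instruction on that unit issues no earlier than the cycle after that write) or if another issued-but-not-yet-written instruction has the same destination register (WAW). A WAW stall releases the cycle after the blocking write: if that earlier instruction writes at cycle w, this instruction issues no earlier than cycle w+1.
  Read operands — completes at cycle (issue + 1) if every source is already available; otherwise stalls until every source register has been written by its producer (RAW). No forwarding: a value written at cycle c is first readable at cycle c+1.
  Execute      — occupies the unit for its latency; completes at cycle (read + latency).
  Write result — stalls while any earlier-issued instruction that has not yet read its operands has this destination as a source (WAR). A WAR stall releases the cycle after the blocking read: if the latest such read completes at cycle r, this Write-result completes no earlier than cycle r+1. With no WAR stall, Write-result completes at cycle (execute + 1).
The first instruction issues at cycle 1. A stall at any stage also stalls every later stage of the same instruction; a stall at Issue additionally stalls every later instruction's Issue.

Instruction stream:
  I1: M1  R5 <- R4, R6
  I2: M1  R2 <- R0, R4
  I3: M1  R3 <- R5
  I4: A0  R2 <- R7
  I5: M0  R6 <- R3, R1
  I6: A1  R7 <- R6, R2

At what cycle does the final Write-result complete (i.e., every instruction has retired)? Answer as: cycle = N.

cycle = 35

I1: IS=1 RO=2 EX=7 WR=8
I2: IS=9 RO=10 EX=15 WR=16  [struct: M1 busy until I1 writes@8]
I3: IS=17 RO=18 EX=23 WR=24  [struct: M1 busy until I2 writes@16]
I4: IS=18 RO=19 EX=20 WR=21
I5: IS=19 RO=25 EX=30 WR=31  [RAW R3: wait I3 write@24]
I6: IS=20 RO=32 EX=34 WR=35  [RAW R6: wait I5 write@31]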